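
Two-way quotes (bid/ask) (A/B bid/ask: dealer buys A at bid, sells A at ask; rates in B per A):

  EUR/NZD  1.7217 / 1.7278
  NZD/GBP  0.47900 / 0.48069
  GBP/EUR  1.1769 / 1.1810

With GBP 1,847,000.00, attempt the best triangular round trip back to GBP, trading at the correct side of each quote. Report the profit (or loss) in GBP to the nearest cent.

Net profit: GBP 36,035.21

Best loop GBP → NZD → EUR → GBP:
GBP 1,847,000.00 ÷ 0.48069 (buy NZD at ask) = NZD 3,842,393.23
NZD 3,842,393.23 ÷ 1.7278 (buy EUR at ask) = EUR 2,223,864.58
EUR 2,223,864.58 ÷ 1.1810 (buy GBP at ask) = GBP 1,883,035.21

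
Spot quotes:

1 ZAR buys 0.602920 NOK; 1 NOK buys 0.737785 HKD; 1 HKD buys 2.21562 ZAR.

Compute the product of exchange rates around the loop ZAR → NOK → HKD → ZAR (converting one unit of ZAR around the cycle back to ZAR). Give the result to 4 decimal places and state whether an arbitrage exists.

0.9856 (arbitrage exists)

Around ZAR → NOK → HKD → ZAR: 1 × 0.602920 × 0.737785 × 2.21562 = 0.985564
Product < 1; profitable direction is ZAR → HKD → NOK → ZAR.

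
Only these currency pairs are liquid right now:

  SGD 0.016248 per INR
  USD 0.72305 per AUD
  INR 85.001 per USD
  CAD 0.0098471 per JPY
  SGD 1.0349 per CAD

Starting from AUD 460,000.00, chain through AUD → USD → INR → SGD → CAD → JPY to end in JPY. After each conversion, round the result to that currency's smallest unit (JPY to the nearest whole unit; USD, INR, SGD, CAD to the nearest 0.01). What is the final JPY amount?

JPY 45,075,793

AUD 460,000.00 × 0.72305 = USD 332,603.00
USD 332,603.00 × 85.001 = INR 28,271,587.60
INR 28,271,587.60 × 0.016248 = SGD 459,356.76
SGD 459,356.76 ÷ 1.0349 = CAD 443,865.84
CAD 443,865.84 ÷ 0.0098471 = JPY 45,075,793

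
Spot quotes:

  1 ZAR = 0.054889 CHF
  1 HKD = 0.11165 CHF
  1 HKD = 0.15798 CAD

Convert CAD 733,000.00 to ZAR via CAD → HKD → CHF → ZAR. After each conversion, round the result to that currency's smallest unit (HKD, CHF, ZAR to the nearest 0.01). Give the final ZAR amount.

ZAR 9,437,897.94

CAD 733,000.00 ÷ 0.15798 = HKD 4,639,827.83
HKD 4,639,827.83 × 0.11165 = CHF 518,036.78
CHF 518,036.78 ÷ 0.054889 = ZAR 9,437,897.94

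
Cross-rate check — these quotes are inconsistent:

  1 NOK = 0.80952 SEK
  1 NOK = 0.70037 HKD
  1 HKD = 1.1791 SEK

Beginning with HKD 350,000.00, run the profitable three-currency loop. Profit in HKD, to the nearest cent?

Profit: HKD 7,041.45

Profitable loop is HKD → SEK → NOK → HKD:
HKD 350,000.00 × 1.1791 = SEK 412,685.00
SEK 412,685.00 ÷ 0.80952 = NOK 509,789.75
NOK 509,789.75 × 0.70037 = HKD 357,041.45
Profit = HKD 357,041.45 − HKD 350,000.00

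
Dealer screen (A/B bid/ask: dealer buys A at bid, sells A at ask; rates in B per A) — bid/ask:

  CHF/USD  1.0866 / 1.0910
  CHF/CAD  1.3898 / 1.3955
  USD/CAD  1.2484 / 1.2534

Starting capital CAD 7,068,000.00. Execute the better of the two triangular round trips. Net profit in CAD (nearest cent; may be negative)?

Best loop CAD → USD → CHF → CAD:
CAD 7,068,000.00 ÷ 1.2534 (buy USD at ask) = USD 5,639,061.75
USD 5,639,061.75 ÷ 1.0910 (buy CHF at ask) = CHF 5,168,709.21
CHF 5,168,709.21 × 1.3898 (sell CHF at bid) = CAD 7,183,472.07

Net profit: CAD 115,472.07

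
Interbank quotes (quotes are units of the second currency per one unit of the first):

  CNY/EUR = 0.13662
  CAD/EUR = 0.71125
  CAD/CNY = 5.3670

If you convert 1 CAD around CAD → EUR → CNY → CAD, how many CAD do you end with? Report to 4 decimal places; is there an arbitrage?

Around CAD → EUR → CNY → CAD: 1 × 0.71125 ÷ 0.13662 ÷ 5.3670 = 0.970010
Product < 1; profitable direction is CAD → CNY → EUR → CAD.

0.9700 (arbitrage exists)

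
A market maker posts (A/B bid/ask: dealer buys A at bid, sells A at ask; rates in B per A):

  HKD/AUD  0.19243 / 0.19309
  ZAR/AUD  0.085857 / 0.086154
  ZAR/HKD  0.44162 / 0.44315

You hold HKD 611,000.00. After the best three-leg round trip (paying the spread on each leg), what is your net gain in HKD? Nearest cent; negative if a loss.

Net profit: HKD 2,064.80

Best loop HKD → ZAR → AUD → HKD:
HKD 611,000.00 ÷ 0.44315 (buy ZAR at ask) = ZAR 1,378,765.65
ZAR 1,378,765.65 × 0.085857 (sell ZAR at bid) = AUD 118,376.68
AUD 118,376.68 ÷ 0.19309 (buy HKD at ask) = HKD 613,064.80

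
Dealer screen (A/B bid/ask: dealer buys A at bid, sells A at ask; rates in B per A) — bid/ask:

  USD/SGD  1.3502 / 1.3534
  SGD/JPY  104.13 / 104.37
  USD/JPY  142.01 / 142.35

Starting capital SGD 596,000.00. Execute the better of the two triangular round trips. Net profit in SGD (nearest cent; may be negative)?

Best loop SGD → USD → JPY → SGD:
SGD 596,000.00 ÷ 1.3534 (buy USD at ask) = USD 440,372.40
USD 440,372.40 × 142.01 (sell USD at bid) = JPY 62,537,284
JPY 62,537,284 ÷ 104.37 (buy SGD at ask) = SGD 599,188.31

Net profit: SGD 3,188.31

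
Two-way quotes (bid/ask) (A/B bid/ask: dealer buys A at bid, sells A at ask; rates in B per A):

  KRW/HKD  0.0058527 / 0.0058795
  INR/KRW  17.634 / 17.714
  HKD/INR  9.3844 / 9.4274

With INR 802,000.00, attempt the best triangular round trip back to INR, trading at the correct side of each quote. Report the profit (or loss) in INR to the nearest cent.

Best loop INR → HKD → KRW → INR:
INR 802,000.00 ÷ 9.4274 (buy HKD at ask) = HKD 85,071.18
HKD 85,071.18 ÷ 0.0058795 (buy KRW at ask) = KRW 14,469,117
KRW 14,469,117 ÷ 17.714 (buy INR at ask) = INR 816,818.19

Net profit: INR 14,818.19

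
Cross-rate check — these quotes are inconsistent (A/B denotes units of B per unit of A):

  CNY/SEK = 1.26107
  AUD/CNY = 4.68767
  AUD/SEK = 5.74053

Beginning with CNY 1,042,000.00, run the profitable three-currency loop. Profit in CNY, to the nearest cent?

Profitable loop is CNY → SEK → AUD → CNY:
CNY 1,042,000.00 × 1.26107 = SEK 1,314,034.94
SEK 1,314,034.94 ÷ 5.74053 = AUD 228,904.81
AUD 228,904.81 × 4.68767 = CNY 1,073,030.22
Profit = CNY 1,073,030.22 − CNY 1,042,000.00

Profit: CNY 31,030.22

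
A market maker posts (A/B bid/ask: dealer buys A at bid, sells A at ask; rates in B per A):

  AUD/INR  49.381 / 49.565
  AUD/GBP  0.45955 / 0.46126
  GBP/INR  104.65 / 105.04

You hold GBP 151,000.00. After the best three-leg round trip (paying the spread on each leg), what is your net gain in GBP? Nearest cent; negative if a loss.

Net profit: GBP 2,899.19

Best loop GBP → AUD → INR → GBP:
GBP 151,000.00 ÷ 0.46126 (buy AUD at ask) = AUD 327,364.18
AUD 327,364.18 × 49.381 (sell AUD at bid) = INR 16,165,570.39
INR 16,165,570.39 ÷ 105.04 (buy GBP at ask) = GBP 153,899.19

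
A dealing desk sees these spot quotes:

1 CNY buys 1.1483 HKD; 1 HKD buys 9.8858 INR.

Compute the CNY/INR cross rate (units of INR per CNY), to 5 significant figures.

CNY/INR = 11.352

1 CNY × 1.1483 = 1.1483 HKD
1.1483 HKD × 9.8858 = 11.3519 INR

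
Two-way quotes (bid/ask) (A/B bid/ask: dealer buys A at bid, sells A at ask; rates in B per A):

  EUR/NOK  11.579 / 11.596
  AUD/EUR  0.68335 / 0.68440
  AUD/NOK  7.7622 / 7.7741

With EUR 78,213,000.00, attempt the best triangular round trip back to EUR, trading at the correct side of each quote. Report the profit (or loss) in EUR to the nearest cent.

Net profit: EUR 1,392,499.96

Best loop EUR → NOK → AUD → EUR:
EUR 78,213,000.00 × 11.579 (sell EUR at bid) = NOK 905,628,327.00
NOK 905,628,327.00 ÷ 7.7741 (buy AUD at ask) = AUD 116,493,012.31
AUD 116,493,012.31 × 0.68335 (sell AUD at bid) = EUR 79,605,499.96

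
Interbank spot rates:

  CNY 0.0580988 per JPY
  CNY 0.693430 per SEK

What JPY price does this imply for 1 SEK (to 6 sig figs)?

SEK/JPY = 11.9354

1 SEK × 0.693430 = 0.69343 CNY
0.69343 CNY ÷ 0.0580988 = 11.9354 JPY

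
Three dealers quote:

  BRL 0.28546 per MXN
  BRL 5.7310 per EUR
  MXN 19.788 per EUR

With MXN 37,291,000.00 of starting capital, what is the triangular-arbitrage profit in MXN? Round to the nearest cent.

Profitable loop is MXN → EUR → BRL → MXN:
MXN 37,291,000.00 ÷ 19.788 = EUR 1,884,525.98
EUR 1,884,525.98 × 5.7310 = BRL 10,800,218.36
BRL 10,800,218.36 ÷ 0.28546 = MXN 37,834,436.93
Profit = MXN 37,834,436.93 − MXN 37,291,000.00

Profit: MXN 543,436.93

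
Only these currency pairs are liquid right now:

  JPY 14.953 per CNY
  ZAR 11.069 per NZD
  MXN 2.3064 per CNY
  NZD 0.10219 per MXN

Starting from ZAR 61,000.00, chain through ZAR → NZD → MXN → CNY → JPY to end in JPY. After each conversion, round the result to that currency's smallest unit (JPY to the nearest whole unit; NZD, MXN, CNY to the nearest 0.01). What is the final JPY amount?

ZAR 61,000.00 ÷ 11.069 = NZD 5,510.89
NZD 5,510.89 ÷ 0.10219 = MXN 53,927.88
MXN 53,927.88 ÷ 2.3064 = CNY 23,381.84
CNY 23,381.84 × 14.953 = JPY 349,629

JPY 349,629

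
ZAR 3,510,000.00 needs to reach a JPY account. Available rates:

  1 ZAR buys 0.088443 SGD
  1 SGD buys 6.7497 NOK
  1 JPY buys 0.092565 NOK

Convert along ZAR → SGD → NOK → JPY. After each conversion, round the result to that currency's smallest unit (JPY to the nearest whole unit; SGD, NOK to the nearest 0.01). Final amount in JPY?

JPY 22,636,446

ZAR 3,510,000.00 × 0.088443 = SGD 310,434.93
SGD 310,434.93 × 6.7497 = NOK 2,095,342.65
NOK 2,095,342.65 ÷ 0.092565 = JPY 22,636,446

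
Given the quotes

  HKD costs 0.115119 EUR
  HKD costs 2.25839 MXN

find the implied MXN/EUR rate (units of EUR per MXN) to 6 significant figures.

MXN/EUR = 0.0509739

1 MXN ÷ 2.25839 = 0.442793 HKD
0.442793 HKD × 0.115119 = 0.0509739 EUR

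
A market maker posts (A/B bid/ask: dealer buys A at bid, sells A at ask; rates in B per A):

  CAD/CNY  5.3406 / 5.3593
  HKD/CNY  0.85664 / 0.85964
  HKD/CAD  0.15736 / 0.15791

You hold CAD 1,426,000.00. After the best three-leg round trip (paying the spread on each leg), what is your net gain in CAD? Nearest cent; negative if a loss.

Best loop CAD → HKD → CNY → CAD:
CAD 1,426,000.00 ÷ 0.15791 (buy HKD at ask) = HKD 9,030,460.39
HKD 9,030,460.39 × 0.85664 (sell HKD at bid) = CNY 7,735,853.59
CNY 7,735,853.59 ÷ 5.3593 (buy CAD at ask) = CAD 1,443,444.78

Net profit: CAD 17,444.78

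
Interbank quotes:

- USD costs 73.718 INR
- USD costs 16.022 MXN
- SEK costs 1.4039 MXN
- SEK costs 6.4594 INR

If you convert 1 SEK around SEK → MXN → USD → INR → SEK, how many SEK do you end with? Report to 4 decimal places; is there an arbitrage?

1.0000 (no arbitrage)

Around SEK → MXN → USD → INR → SEK: 1 × 1.4039 ÷ 16.022 × 73.718 ÷ 6.4594 = 1.000002
Product ≈ 1 (deviation 0.000%, within rounding noise).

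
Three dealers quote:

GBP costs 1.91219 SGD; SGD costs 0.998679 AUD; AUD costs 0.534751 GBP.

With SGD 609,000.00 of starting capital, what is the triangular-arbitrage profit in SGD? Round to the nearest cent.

Profit: SGD 12,907.59

Profitable loop is SGD → AUD → GBP → SGD:
SGD 609,000.00 × 0.998679 = AUD 608,195.51
AUD 608,195.51 × 0.534751 = GBP 325,233.16
GBP 325,233.16 × 1.91219 = SGD 621,907.59
Profit = SGD 621,907.59 − SGD 609,000.00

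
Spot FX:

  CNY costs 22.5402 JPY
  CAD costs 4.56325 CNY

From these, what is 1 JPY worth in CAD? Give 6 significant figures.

JPY/CAD = 0.00972228

1 JPY ÷ 22.5402 = 0.0443652 CNY
0.0443652 CNY ÷ 4.56325 = 0.00972228 CAD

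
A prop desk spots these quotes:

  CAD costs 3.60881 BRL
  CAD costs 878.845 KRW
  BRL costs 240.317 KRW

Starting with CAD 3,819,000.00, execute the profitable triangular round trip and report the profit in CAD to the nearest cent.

Profit: CAD 51,021.99

Profitable loop is CAD → KRW → BRL → CAD:
CAD 3,819,000.00 × 878.845 = KRW 3,356,309,055
KRW 3,356,309,055 ÷ 240.317 = BRL 13,966,174.07
BRL 13,966,174.07 ÷ 3.60881 = CAD 3,870,021.99
Profit = CAD 3,870,021.99 − CAD 3,819,000.00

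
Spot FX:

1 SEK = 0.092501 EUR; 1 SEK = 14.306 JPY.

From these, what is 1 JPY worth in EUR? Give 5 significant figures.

JPY/EUR = 0.0064659

1 JPY ÷ 14.306 = 0.0699007 SEK
0.0699007 SEK × 0.092501 = 0.00646589 EUR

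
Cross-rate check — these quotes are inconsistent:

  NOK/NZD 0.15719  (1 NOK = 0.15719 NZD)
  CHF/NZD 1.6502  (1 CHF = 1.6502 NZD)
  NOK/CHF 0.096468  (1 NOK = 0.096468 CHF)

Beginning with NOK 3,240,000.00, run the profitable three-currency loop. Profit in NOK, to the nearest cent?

Profitable loop is NOK → CHF → NZD → NOK:
NOK 3,240,000.00 × 0.096468 = CHF 312,556.32
CHF 312,556.32 × 1.6502 = NZD 515,780.44
NZD 515,780.44 ÷ 0.15719 = NOK 3,281,254.78
Profit = NOK 3,281,254.78 − NOK 3,240,000.00

Profit: NOK 41,254.78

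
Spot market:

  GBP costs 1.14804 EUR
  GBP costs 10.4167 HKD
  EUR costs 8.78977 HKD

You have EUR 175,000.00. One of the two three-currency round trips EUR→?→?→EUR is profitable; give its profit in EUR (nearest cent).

Profit: EUR 5,648.21

Profitable loop is EUR → GBP → HKD → EUR:
EUR 175,000.00 ÷ 1.14804 = GBP 152,433.71
GBP 152,433.71 × 10.4167 = HKD 1,587,856.26
HKD 1,587,856.26 ÷ 8.78977 = EUR 180,648.21
Profit = EUR 180,648.21 − EUR 175,000.00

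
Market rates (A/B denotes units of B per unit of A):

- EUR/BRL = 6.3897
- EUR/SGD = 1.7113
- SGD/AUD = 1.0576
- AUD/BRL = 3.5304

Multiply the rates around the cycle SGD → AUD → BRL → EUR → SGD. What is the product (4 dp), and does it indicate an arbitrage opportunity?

1.0000 (no arbitrage)

Around SGD → AUD → BRL → EUR → SGD: 1 × 1.0576 × 3.5304 ÷ 6.3897 × 1.7113 = 0.999979
Product ≈ 1 (deviation 0.002%, within rounding noise).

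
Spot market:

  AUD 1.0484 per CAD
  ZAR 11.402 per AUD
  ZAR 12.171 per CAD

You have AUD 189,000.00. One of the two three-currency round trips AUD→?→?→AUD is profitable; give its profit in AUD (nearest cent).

Profitable loop is AUD → CAD → ZAR → AUD:
AUD 189,000.00 ÷ 1.0484 = CAD 180,274.70
CAD 180,274.70 × 12.171 = ZAR 2,194,123.43
ZAR 2,194,123.43 ÷ 11.402 = AUD 192,433.21
Profit = AUD 192,433.21 − AUD 189,000.00

Profit: AUD 3,433.21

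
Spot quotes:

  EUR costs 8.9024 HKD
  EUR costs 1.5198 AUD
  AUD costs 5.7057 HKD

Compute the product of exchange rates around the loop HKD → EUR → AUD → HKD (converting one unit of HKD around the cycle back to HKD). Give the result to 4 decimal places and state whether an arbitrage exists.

0.9741 (arbitrage exists)

Around HKD → EUR → AUD → HKD: 1 ÷ 8.9024 × 1.5198 × 5.7057 = 0.974066
Product < 1; profitable direction is HKD → AUD → EUR → HKD.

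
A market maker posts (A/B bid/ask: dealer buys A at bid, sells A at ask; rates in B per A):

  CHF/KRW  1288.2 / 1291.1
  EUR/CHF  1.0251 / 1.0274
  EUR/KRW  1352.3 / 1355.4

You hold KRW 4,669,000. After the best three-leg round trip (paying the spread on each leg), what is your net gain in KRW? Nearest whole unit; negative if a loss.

Net profit: KRW 90,896

Best loop KRW → CHF → EUR → KRW:
KRW 4,669,000 ÷ 1291.1 (buy CHF at ask) = CHF 3,616.30
CHF 3,616.30 ÷ 1.0274 (buy EUR at ask) = EUR 3,519.85
EUR 3,519.85 × 1352.3 (sell EUR at bid) = KRW 4,759,896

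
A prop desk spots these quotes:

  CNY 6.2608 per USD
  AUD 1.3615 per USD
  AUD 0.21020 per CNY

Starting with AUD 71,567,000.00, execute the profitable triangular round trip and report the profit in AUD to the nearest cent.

Profitable loop is AUD → CNY → USD → AUD:
AUD 71,567,000.00 ÷ 0.21020 = CNY 340,470,980.02
CNY 340,470,980.02 ÷ 6.2608 = USD 54,381,385.77
USD 54,381,385.77 × 1.3615 = AUD 74,040,256.72
Profit = AUD 74,040,256.72 − AUD 71,567,000.00

Profit: AUD 2,473,256.72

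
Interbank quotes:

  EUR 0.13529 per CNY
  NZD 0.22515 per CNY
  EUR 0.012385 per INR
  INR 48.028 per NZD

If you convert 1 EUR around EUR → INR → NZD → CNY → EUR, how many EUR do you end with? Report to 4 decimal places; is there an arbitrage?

1.0102 (arbitrage exists)

Around EUR → INR → NZD → CNY → EUR: 1 ÷ 0.012385 ÷ 48.028 ÷ 0.22515 × 0.13529 = 1.010190
Product > 1; profitable direction is EUR → INR → NZD → CNY → EUR.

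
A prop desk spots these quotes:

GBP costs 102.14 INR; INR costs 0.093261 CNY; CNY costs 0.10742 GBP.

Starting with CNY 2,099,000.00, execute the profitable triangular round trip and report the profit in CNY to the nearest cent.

Profit: CNY 48,798.37

Profitable loop is CNY → GBP → INR → CNY:
CNY 2,099,000.00 × 0.10742 = GBP 225,474.58
GBP 225,474.58 × 102.14 = INR 23,029,973.60
INR 23,029,973.60 × 0.093261 = CNY 2,147,798.37
Profit = CNY 2,147,798.37 − CNY 2,099,000.00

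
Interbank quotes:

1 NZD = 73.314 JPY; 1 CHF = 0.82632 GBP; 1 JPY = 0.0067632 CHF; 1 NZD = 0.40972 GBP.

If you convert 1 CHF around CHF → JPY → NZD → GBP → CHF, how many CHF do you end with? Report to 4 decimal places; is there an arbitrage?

Around CHF → JPY → NZD → GBP → CHF: 1 ÷ 0.0067632 ÷ 73.314 × 0.40972 ÷ 0.82632 = 0.999999
Product ≈ 1 (deviation 0.000%, within rounding noise).

1.0000 (no arbitrage)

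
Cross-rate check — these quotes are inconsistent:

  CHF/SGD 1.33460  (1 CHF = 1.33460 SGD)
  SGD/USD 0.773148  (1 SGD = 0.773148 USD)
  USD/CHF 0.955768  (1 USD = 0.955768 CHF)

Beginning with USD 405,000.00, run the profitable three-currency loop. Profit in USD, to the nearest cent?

Profitable loop is USD → SGD → CHF → USD:
USD 405,000.00 ÷ 0.773148 = SGD 523,832.44
SGD 523,832.44 ÷ 1.33460 = CHF 392,501.45
CHF 392,501.45 ÷ 0.955768 = USD 410,666.03
Profit = USD 410,666.03 − USD 405,000.00

Profit: USD 5,666.03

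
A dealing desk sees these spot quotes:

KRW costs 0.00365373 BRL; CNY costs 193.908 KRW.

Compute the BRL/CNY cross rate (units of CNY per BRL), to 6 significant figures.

1 BRL ÷ 0.00365373 = 273.693 KRW
273.693 KRW ÷ 193.908 = 1.41146 CNY

BRL/CNY = 1.41146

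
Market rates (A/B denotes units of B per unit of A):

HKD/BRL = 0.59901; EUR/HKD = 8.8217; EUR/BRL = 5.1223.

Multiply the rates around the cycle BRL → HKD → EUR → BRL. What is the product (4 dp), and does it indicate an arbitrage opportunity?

Around BRL → HKD → EUR → BRL: 1 ÷ 0.59901 ÷ 8.8217 × 5.1223 = 0.969346
Product < 1; profitable direction is BRL → EUR → HKD → BRL.

0.9693 (arbitrage exists)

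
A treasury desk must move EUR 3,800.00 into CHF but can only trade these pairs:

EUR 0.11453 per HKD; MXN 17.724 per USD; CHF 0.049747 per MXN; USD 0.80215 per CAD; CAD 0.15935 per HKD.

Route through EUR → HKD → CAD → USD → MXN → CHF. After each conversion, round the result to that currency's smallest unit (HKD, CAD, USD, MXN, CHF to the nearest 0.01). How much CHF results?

CHF 3,739.39

EUR 3,800.00 ÷ 0.11453 = HKD 33,179.08
HKD 33,179.08 × 0.15935 = CAD 5,287.09
CAD 5,287.09 × 0.80215 = USD 4,241.04
USD 4,241.04 × 17.724 = MXN 75,168.19
MXN 75,168.19 × 0.049747 = CHF 3,739.39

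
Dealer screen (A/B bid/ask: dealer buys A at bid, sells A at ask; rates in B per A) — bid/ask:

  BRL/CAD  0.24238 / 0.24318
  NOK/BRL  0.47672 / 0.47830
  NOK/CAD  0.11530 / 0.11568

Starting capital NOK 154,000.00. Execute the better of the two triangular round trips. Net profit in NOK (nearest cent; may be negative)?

Best loop NOK → BRL → CAD → NOK:
NOK 154,000.00 × 0.47672 (sell NOK at bid) = BRL 73,414.88
BRL 73,414.88 × 0.24238 (sell BRL at bid) = CAD 17,794.30
CAD 17,794.30 ÷ 0.11568 (buy NOK at ask) = NOK 153,823.47

Net result: NOK -176.53 (no profitable arbitrage after spreads)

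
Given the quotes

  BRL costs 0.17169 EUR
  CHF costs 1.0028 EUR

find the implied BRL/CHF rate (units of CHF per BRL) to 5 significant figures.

BRL/CHF = 0.17121

1 BRL × 0.17169 = 0.17169 EUR
0.17169 EUR ÷ 1.0028 = 0.171211 CHF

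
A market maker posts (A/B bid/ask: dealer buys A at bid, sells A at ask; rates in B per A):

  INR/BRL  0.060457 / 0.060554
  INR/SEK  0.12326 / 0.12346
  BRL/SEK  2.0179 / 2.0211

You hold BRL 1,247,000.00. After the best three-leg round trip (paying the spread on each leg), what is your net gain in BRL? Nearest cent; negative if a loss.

Net profit: BRL 8,908.44

Best loop BRL → INR → SEK → BRL:
BRL 1,247,000.00 ÷ 0.060554 (buy INR at ask) = INR 20,593,189.55
INR 20,593,189.55 × 0.12326 (sell INR at bid) = SEK 2,538,316.54
SEK 2,538,316.54 ÷ 2.0211 (buy BRL at ask) = BRL 1,255,908.44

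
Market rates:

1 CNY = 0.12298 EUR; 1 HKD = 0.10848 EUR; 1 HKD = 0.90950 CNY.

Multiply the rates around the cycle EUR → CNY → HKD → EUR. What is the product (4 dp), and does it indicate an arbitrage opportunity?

Around EUR → CNY → HKD → EUR: 1 ÷ 0.12298 ÷ 0.90950 × 0.10848 = 0.969868
Product < 1; profitable direction is EUR → HKD → CNY → EUR.

0.9699 (arbitrage exists)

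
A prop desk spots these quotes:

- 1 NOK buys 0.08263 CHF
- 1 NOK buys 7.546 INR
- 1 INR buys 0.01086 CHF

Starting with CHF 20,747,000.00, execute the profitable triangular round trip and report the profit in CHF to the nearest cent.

Profitable loop is CHF → INR → NOK → CHF:
CHF 20,747,000.00 ÷ 0.01086 = INR 1,910,405,156.54
INR 1,910,405,156.54 ÷ 7.546 = NOK 253,167,924.27
NOK 253,167,924.27 × 0.08263 = CHF 20,919,265.58
Profit = CHF 20,919,265.58 − CHF 20,747,000.00

Profit: CHF 172,265.58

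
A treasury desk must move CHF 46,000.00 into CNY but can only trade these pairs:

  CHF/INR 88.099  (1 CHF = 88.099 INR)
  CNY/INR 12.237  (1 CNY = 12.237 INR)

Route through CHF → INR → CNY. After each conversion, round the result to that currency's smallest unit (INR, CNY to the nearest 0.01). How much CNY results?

CHF 46,000.00 × 88.099 = INR 4,052,554.00
INR 4,052,554.00 ÷ 12.237 = CNY 331,172.18

CNY 331,172.18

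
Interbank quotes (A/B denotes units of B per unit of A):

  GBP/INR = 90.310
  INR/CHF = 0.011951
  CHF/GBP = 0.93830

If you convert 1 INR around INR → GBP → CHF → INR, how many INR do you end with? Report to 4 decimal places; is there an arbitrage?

Around INR → GBP → CHF → INR: 1 ÷ 90.310 ÷ 0.93830 ÷ 0.011951 = 0.987457
Product < 1; profitable direction is INR → CHF → GBP → INR.

0.9875 (arbitrage exists)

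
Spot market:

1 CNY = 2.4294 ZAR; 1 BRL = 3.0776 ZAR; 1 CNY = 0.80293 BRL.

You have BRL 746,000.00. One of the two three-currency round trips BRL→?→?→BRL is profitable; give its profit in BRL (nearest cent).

Profitable loop is BRL → ZAR → CNY → BRL:
BRL 746,000.00 × 3.0776 = ZAR 2,295,889.60
ZAR 2,295,889.60 ÷ 2.4294 = CNY 945,043.88
CNY 945,043.88 × 0.80293 = BRL 758,804.08
Profit = BRL 758,804.08 − BRL 746,000.00

Profit: BRL 12,804.08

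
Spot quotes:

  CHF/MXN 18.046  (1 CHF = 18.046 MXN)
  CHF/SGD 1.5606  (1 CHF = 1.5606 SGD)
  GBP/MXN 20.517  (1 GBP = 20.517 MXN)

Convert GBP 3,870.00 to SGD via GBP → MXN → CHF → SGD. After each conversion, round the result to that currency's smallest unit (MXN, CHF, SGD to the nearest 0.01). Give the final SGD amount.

SGD 6,866.50

GBP 3,870.00 × 20.517 = MXN 79,400.79
MXN 79,400.79 ÷ 18.046 = CHF 4,399.91
CHF 4,399.91 × 1.5606 = SGD 6,866.50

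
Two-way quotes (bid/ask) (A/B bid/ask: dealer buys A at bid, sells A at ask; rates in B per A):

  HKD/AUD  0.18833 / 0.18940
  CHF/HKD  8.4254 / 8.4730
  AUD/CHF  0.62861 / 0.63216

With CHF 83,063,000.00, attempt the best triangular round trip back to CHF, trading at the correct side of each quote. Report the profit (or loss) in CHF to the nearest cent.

Net result: CHF -211,775.23 (no profitable arbitrage after spreads)

Best loop CHF → HKD → AUD → CHF:
CHF 83,063,000.00 × 8.4254 (sell CHF at bid) = HKD 699,839,000.20
HKD 699,839,000.20 × 0.18833 (sell HKD at bid) = AUD 131,800,678.91
AUD 131,800,678.91 × 0.62861 (sell AUD at bid) = CHF 82,851,224.77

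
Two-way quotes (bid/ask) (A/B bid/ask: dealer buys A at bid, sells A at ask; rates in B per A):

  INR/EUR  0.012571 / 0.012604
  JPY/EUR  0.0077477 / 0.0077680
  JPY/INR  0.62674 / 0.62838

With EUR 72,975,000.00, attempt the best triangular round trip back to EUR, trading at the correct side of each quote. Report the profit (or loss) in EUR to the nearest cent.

Net profit: EUR 1,040,406.12

Best loop EUR → JPY → INR → EUR:
EUR 72,975,000.00 ÷ 0.0077680 (buy JPY at ask) = JPY 9,394,309,990
JPY 9,394,309,990 × 0.62674 (sell JPY at bid) = INR 5,887,789,842.95
INR 5,887,789,842.95 × 0.012571 (sell INR at bid) = EUR 74,015,406.12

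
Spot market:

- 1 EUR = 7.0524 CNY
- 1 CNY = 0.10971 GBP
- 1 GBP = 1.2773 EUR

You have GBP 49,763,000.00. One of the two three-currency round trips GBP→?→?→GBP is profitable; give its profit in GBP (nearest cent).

Profit: GBP 590,595.90

Profitable loop is GBP → CNY → EUR → GBP:
GBP 49,763,000.00 ÷ 0.10971 = CNY 453,586,728.65
CNY 453,586,728.65 ÷ 7.0524 = EUR 64,316,648.04
EUR 64,316,648.04 ÷ 1.2773 = GBP 50,353,595.90
Profit = GBP 50,353,595.90 − GBP 49,763,000.00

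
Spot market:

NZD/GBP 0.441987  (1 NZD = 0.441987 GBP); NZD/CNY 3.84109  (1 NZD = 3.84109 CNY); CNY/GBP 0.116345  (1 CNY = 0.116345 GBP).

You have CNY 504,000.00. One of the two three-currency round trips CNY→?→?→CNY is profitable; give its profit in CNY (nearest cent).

Profit: CNY 5,592.76

Profitable loop is CNY → GBP → NZD → CNY:
CNY 504,000.00 × 0.116345 = GBP 58,637.88
GBP 58,637.88 ÷ 0.441987 = NZD 132,668.79
NZD 132,668.79 × 3.84109 = CNY 509,592.76
Profit = CNY 509,592.76 − CNY 504,000.00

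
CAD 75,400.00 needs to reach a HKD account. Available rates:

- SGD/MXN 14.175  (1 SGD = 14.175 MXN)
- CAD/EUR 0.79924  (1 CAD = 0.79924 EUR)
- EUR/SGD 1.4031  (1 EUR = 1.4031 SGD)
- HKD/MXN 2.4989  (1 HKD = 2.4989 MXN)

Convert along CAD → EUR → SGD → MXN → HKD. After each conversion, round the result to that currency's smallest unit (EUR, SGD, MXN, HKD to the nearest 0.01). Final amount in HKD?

CAD 75,400.00 × 0.79924 = EUR 60,262.70
EUR 60,262.70 × 1.4031 = SGD 84,554.59
SGD 84,554.59 × 14.175 = MXN 1,198,561.31
MXN 1,198,561.31 ÷ 2.4989 = HKD 479,635.56

HKD 479,635.56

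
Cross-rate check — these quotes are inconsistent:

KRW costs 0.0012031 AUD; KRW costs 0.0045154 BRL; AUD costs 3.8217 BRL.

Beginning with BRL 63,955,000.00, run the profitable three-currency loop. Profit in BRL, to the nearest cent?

Profit: BRL 1,168,329.13

Profitable loop is BRL → KRW → AUD → BRL:
BRL 63,955,000.00 ÷ 0.0045154 = KRW 14,163,750,720
KRW 14,163,750,720 × 0.0012031 = AUD 17,040,408.49
AUD 17,040,408.49 × 3.8217 = BRL 65,123,329.13
Profit = BRL 65,123,329.13 − BRL 63,955,000.00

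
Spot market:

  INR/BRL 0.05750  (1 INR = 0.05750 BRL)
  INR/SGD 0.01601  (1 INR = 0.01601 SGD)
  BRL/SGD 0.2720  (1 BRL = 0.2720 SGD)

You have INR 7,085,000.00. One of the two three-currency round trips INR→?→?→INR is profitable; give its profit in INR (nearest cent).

Profit: INR 167,611.89

Profitable loop is INR → SGD → BRL → INR:
INR 7,085,000.00 × 0.01601 = SGD 113,430.85
SGD 113,430.85 ÷ 0.2720 = BRL 417,025.18
BRL 417,025.18 ÷ 0.05750 = INR 7,252,611.89
Profit = INR 7,252,611.89 − INR 7,085,000.00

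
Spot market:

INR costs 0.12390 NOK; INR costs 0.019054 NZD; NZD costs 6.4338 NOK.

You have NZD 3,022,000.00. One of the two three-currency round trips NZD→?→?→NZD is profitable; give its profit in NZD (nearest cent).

Profitable loop is NZD → INR → NOK → NZD:
NZD 3,022,000.00 ÷ 0.019054 = INR 158,601,868.37
INR 158,601,868.37 × 0.12390 = NOK 19,650,771.49
NOK 19,650,771.49 ÷ 6.4338 = NZD 3,054,302.51
Profit = NZD 3,054,302.51 − NZD 3,022,000.00

Profit: NZD 32,302.51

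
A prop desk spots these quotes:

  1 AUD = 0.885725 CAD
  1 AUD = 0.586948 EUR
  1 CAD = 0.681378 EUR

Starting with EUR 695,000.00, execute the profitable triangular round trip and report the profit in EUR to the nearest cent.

Profitable loop is EUR → AUD → CAD → EUR:
EUR 695,000.00 ÷ 0.586948 = AUD 1,184,091.27
AUD 1,184,091.27 × 0.885725 = CAD 1,048,779.24
CAD 1,048,779.24 × 0.681378 = EUR 714,615.10
Profit = EUR 714,615.10 − EUR 695,000.00

Profit: EUR 19,615.10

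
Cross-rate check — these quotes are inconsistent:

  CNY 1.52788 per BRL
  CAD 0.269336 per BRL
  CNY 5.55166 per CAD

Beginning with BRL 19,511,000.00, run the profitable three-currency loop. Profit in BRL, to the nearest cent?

Profit: BRL 425,618.95

Profitable loop is BRL → CNY → CAD → BRL:
BRL 19,511,000.00 × 1.52788 = CNY 29,810,466.68
CNY 29,810,466.68 ÷ 5.55166 = CAD 5,369,649.20
CAD 5,369,649.20 ÷ 0.269336 = BRL 19,936,618.95
Profit = BRL 19,936,618.95 − BRL 19,511,000.00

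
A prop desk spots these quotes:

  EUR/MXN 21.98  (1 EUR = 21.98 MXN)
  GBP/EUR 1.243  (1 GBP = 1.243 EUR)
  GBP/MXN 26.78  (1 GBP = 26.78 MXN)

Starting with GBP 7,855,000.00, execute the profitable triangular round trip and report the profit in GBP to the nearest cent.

Profitable loop is GBP → EUR → MXN → GBP:
GBP 7,855,000.00 × 1.243 = EUR 9,763,765.00
EUR 9,763,765.00 × 21.98 = MXN 214,607,554.70
MXN 214,607,554.70 ÷ 26.78 = GBP 8,013,724.97
Profit = GBP 8,013,724.97 − GBP 7,855,000.00

Profit: GBP 158,724.97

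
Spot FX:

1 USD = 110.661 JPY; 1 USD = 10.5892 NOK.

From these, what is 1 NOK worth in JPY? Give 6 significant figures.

NOK/JPY = 10.4504

1 NOK ÷ 10.5892 = 0.0944358 USD
0.0944358 USD × 110.661 = 10.4504 JPY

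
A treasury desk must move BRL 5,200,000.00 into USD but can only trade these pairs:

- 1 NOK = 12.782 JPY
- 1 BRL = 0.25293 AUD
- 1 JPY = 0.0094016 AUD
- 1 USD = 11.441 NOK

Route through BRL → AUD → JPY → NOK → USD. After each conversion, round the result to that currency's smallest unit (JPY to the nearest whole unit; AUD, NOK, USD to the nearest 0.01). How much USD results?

BRL 5,200,000.00 × 0.25293 = AUD 1,315,236.00
AUD 1,315,236.00 ÷ 0.0094016 = JPY 139,894,912
JPY 139,894,912 ÷ 12.782 = NOK 10,944,680.96
NOK 10,944,680.96 ÷ 11.441 = USD 956,619.26

USD 956,619.26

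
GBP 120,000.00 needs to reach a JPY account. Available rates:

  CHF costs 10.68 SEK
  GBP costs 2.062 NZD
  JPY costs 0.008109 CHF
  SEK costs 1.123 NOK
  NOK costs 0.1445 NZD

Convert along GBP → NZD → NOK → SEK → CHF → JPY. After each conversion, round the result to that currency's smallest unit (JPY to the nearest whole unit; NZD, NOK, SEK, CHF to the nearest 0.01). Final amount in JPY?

GBP 120,000.00 × 2.062 = NZD 247,440.00
NZD 247,440.00 ÷ 0.1445 = NOK 1,712,387.54
NOK 1,712,387.54 ÷ 1.123 = SEK 1,524,833.07
SEK 1,524,833.07 ÷ 10.68 = CHF 142,774.63
CHF 142,774.63 ÷ 0.008109 = JPY 17,606,934

JPY 17,606,934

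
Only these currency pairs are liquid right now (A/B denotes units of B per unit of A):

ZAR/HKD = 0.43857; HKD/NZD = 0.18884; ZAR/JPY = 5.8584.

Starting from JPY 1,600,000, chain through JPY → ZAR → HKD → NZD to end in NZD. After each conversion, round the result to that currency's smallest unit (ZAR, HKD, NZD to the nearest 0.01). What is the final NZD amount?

JPY 1,600,000 ÷ 5.8584 = ZAR 273,112.11
ZAR 273,112.11 × 0.43857 = HKD 119,778.78
HKD 119,778.78 × 0.18884 = NZD 22,619.02

NZD 22,619.02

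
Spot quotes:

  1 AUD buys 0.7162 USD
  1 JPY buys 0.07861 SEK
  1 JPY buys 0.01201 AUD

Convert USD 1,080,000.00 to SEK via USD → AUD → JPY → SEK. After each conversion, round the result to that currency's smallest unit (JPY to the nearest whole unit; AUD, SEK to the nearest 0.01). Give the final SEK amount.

USD 1,080,000.00 ÷ 0.7162 = AUD 1,507,958.67
AUD 1,507,958.67 ÷ 0.01201 = JPY 125,558,590
JPY 125,558,590 × 0.07861 = SEK 9,870,160.76

SEK 9,870,160.76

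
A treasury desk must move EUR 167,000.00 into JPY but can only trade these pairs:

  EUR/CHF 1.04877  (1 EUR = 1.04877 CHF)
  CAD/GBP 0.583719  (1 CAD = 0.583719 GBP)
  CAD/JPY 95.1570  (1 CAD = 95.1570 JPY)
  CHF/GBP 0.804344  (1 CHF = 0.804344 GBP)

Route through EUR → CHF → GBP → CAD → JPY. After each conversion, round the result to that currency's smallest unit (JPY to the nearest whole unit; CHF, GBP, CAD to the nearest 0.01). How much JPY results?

JPY 22,965,477

EUR 167,000.00 × 1.04877 = CHF 175,144.59
CHF 175,144.59 × 0.804344 = GBP 140,876.50
GBP 140,876.50 ÷ 0.583719 = CAD 241,343.01
CAD 241,343.01 × 95.1570 = JPY 22,965,477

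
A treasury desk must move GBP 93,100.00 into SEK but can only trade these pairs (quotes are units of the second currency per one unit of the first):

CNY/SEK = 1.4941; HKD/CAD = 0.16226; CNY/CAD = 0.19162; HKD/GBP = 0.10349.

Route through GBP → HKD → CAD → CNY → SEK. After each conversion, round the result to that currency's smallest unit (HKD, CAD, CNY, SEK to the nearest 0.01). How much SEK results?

SEK 1,138,155.51

GBP 93,100.00 ÷ 0.10349 = HKD 899,603.83
HKD 899,603.83 × 0.16226 = CAD 145,969.72
CAD 145,969.72 ÷ 0.19162 = CNY 761,766.62
CNY 761,766.62 × 1.4941 = SEK 1,138,155.51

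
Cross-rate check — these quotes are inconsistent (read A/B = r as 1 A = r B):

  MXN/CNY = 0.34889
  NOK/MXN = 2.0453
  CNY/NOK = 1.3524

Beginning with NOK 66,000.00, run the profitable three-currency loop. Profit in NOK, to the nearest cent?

Profitable loop is NOK → CNY → MXN → NOK:
NOK 66,000.00 ÷ 1.3524 = CNY 48,802.13
CNY 48,802.13 ÷ 0.34889 = MXN 139,878.27
MXN 139,878.27 ÷ 2.0453 = NOK 68,390.10
Profit = NOK 68,390.10 − NOK 66,000.00

Profit: NOK 2,390.10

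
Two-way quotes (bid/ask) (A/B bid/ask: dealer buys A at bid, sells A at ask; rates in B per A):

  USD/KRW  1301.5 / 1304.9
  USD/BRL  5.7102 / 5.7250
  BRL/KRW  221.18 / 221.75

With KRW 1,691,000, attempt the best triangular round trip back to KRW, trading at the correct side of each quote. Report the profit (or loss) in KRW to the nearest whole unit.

Best loop KRW → BRL → USD → KRW:
KRW 1,691,000 ÷ 221.75 (buy BRL at ask) = BRL 7,625.70
BRL 7,625.70 ÷ 5.7250 (buy USD at ask) = USD 1,332.00
USD 1,332.00 × 1301.5 (sell USD at bid) = KRW 1,733,599

Net profit: KRW 42,599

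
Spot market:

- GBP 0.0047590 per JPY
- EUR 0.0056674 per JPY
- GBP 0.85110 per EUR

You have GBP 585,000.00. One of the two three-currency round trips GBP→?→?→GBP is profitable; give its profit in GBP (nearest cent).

Profitable loop is GBP → JPY → EUR → GBP:
GBP 585,000.00 ÷ 0.0047590 = JPY 122,924,984
JPY 122,924,984 × 0.0056674 = EUR 696,665.06
EUR 696,665.06 × 0.85110 = GBP 592,931.63
Profit = GBP 592,931.63 − GBP 585,000.00

Profit: GBP 7,931.63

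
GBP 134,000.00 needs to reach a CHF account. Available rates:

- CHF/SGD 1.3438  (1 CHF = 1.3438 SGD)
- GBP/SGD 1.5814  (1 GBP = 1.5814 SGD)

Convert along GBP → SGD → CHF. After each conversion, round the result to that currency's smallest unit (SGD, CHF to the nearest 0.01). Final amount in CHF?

GBP 134,000.00 × 1.5814 = SGD 211,907.60
SGD 211,907.60 ÷ 1.3438 = CHF 157,692.81

CHF 157,692.81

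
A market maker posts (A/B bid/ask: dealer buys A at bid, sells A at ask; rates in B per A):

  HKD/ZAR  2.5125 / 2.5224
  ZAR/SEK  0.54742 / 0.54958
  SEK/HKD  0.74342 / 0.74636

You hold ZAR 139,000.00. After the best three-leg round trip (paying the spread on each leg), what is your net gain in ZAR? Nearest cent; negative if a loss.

Best loop ZAR → SEK → HKD → ZAR:
ZAR 139,000.00 × 0.54742 (sell ZAR at bid) = SEK 76,091.38
SEK 76,091.38 × 0.74342 (sell SEK at bid) = HKD 56,567.85
HKD 56,567.85 × 2.5125 (sell HKD at bid) = ZAR 142,126.73

Net profit: ZAR 3,126.73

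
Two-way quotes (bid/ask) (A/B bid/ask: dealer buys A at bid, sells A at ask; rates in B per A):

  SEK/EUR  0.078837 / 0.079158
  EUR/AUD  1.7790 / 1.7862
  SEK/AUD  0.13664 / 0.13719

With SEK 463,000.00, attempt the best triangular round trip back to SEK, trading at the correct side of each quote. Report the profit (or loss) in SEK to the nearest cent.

Best loop SEK → EUR → AUD → SEK:
SEK 463,000.00 × 0.078837 (sell SEK at bid) = EUR 36,501.53
EUR 36,501.53 × 1.7790 (sell EUR at bid) = AUD 64,936.22
AUD 64,936.22 ÷ 0.13719 (buy SEK at ask) = SEK 473,330.59

Net profit: SEK 10,330.59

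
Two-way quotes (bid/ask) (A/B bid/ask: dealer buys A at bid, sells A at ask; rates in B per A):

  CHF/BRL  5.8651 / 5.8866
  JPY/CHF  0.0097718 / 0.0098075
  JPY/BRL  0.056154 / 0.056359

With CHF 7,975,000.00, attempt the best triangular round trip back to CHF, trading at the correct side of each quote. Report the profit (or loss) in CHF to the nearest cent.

Net profit: CHF 134,935.57

Best loop CHF → BRL → JPY → CHF:
CHF 7,975,000.00 × 5.8651 (sell CHF at bid) = BRL 46,774,172.50
BRL 46,774,172.50 ÷ 0.056359 (buy JPY at ask) = JPY 829,932,619
JPY 829,932,619 × 0.0097718 (sell JPY at bid) = CHF 8,109,935.57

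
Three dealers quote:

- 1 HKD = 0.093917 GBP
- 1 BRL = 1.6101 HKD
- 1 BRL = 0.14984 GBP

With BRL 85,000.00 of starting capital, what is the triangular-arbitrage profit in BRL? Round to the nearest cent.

Profit: BRL 780.43

Profitable loop is BRL → HKD → GBP → BRL:
BRL 85,000.00 × 1.6101 = HKD 136,858.50
HKD 136,858.50 × 0.093917 = GBP 12,853.34
GBP 12,853.34 ÷ 0.14984 = BRL 85,780.43
Profit = BRL 85,780.43 − BRL 85,000.00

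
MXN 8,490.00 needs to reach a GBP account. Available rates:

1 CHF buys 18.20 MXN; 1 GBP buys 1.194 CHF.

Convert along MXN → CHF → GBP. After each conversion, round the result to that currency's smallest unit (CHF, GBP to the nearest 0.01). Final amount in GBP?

MXN 8,490.00 ÷ 18.20 = CHF 466.48
CHF 466.48 ÷ 1.194 = GBP 390.69

GBP 390.69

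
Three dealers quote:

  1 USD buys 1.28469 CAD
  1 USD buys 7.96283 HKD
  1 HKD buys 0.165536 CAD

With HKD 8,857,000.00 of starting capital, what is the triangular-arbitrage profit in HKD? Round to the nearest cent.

Profitable loop is HKD → CAD → USD → HKD:
HKD 8,857,000.00 × 0.165536 = CAD 1,466,152.35
CAD 1,466,152.35 ÷ 1.28469 = USD 1,141,249.91
USD 1,141,249.91 × 7.96283 = HKD 9,087,579.05
Profit = HKD 9,087,579.05 − HKD 8,857,000.00

Profit: HKD 230,579.05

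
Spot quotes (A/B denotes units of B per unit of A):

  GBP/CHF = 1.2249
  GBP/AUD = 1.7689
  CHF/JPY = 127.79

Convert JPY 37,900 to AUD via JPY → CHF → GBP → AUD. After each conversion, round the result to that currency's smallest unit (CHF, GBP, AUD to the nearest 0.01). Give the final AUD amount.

AUD 428.30

JPY 37,900 ÷ 127.79 = CHF 296.58
CHF 296.58 ÷ 1.2249 = GBP 242.13
GBP 242.13 × 1.7689 = AUD 428.30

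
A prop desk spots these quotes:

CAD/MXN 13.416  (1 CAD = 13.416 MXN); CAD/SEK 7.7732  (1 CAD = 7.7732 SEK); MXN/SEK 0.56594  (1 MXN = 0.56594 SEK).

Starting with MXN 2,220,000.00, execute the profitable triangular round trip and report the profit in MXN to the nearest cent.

Profit: MXN 52,790.35

Profitable loop is MXN → CAD → SEK → MXN:
MXN 2,220,000.00 ÷ 13.416 = CAD 165,474.06
CAD 165,474.06 × 7.7732 = SEK 1,286,262.97
SEK 1,286,262.97 ÷ 0.56594 = MXN 2,272,790.35
Profit = MXN 2,272,790.35 − MXN 2,220,000.00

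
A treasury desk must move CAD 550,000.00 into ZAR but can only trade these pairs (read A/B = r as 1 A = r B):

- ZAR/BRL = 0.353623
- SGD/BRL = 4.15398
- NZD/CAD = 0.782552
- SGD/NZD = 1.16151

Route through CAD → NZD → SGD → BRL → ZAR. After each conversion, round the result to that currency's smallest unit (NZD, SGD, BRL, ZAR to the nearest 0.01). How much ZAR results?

ZAR 7,108,049.19

CAD 550,000.00 ÷ 0.782552 = NZD 702,828.69
NZD 702,828.69 ÷ 1.16151 = SGD 605,099.13
SGD 605,099.13 × 4.15398 = BRL 2,513,569.68
BRL 2,513,569.68 ÷ 0.353623 = ZAR 7,108,049.19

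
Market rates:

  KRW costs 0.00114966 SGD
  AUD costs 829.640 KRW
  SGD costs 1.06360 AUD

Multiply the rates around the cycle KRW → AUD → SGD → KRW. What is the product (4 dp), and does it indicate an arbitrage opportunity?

Around KRW → AUD → SGD → KRW: 1 ÷ 829.640 ÷ 1.06360 ÷ 0.00114966 = 0.985740
Product < 1; profitable direction is KRW → SGD → AUD → KRW.

0.9857 (arbitrage exists)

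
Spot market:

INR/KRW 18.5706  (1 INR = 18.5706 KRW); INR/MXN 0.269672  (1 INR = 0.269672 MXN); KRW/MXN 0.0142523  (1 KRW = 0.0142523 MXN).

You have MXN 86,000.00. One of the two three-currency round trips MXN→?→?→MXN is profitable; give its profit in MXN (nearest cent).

Profit: MXN 1,624.07

Profitable loop is MXN → KRW → INR → MXN:
MXN 86,000.00 ÷ 0.0142523 = KRW 6,034,114
KRW 6,034,114 ÷ 18.5706 = INR 324,928.32
INR 324,928.32 × 0.269672 = MXN 87,624.07
Profit = MXN 87,624.07 − MXN 86,000.00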